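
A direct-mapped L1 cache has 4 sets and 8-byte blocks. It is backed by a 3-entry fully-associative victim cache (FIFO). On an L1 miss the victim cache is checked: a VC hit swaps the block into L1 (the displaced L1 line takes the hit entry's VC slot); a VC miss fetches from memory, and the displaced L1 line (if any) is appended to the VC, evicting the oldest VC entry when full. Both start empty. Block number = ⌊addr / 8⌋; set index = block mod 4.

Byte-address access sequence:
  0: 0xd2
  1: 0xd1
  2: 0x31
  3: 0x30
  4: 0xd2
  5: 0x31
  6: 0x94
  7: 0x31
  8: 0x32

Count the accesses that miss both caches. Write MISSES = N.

MISSES = 3

  [0] addr=0xd2 blk=26 s=2: MISS | VC []
  [1] addr=0xd1 blk=26 s=2: L1-HIT | VC []
  [2] addr=0x31 blk=6 s=2: MISS | VC [26]
  [3] addr=0x30 blk=6 s=2: L1-HIT | VC [26]
  [4] addr=0xd2 blk=26 s=2: VC-HIT | VC [6]
  [5] addr=0x31 blk=6 s=2: VC-HIT | VC [26]
  [6] addr=0x94 blk=18 s=2: MISS | VC [26, 6]
  [7] addr=0x31 blk=6 s=2: VC-HIT | VC [26, 18]
  [8] addr=0x32 blk=6 s=2: L1-HIT | VC [26, 18]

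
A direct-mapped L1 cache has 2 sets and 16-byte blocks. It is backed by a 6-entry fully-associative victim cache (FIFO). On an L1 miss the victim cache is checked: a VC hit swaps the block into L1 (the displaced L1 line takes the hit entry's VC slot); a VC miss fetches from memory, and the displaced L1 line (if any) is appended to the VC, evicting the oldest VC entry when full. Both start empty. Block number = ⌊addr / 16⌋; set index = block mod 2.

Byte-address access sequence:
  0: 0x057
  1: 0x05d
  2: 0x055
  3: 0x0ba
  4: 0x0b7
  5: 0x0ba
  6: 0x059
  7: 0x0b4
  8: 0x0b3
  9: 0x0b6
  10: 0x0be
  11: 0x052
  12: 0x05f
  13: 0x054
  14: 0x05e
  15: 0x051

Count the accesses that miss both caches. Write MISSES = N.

MISSES = 2

  [0] addr=0x57 blk=5 s=1: MISS | VC []
  [1] addr=0x5d blk=5 s=1: L1-HIT | VC []
  [2] addr=0x55 blk=5 s=1: L1-HIT | VC []
  [3] addr=0xba blk=11 s=1: MISS | VC [5]
  [4] addr=0xb7 blk=11 s=1: L1-HIT | VC [5]
  [5] addr=0xba blk=11 s=1: L1-HIT | VC [5]
  [6] addr=0x59 blk=5 s=1: VC-HIT | VC [11]
  [7] addr=0xb4 blk=11 s=1: VC-HIT | VC [5]
  [8] addr=0xb3 blk=11 s=1: L1-HIT | VC [5]
  [9] addr=0xb6 blk=11 s=1: L1-HIT | VC [5]
  [10] addr=0xbe blk=11 s=1: L1-HIT | VC [5]
  [11] addr=0x52 blk=5 s=1: VC-HIT | VC [11]
  [12] addr=0x5f blk=5 s=1: L1-HIT | VC [11]
  [13] addr=0x54 blk=5 s=1: L1-HIT | VC [11]
  [14] addr=0x5e blk=5 s=1: L1-HIT | VC [11]
  [15] addr=0x51 blk=5 s=1: L1-HIT | VC [11]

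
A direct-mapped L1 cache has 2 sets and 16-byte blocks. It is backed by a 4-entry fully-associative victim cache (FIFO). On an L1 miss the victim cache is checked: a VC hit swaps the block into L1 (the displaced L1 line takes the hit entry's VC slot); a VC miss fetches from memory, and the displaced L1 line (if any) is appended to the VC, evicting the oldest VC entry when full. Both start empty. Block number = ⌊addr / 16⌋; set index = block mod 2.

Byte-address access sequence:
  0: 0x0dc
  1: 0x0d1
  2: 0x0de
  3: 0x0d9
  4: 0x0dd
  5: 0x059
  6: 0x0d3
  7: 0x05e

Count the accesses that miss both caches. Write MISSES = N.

MISSES = 2

#0 0xdc→b13/s1 MISS; vc=[]
#1 0xd1→b13/s1 L1-HIT; vc=[]
#2 0xde→b13/s1 L1-HIT; vc=[]
#3 0xd9→b13/s1 L1-HIT; vc=[]
#4 0xdd→b13/s1 L1-HIT; vc=[]
#5 0x59→b5/s1 MISS; vc=[13]
#6 0xd3→b13/s1 VC-HIT; vc=[5]
#7 0x5e→b5/s1 VC-HIT; vc=[13]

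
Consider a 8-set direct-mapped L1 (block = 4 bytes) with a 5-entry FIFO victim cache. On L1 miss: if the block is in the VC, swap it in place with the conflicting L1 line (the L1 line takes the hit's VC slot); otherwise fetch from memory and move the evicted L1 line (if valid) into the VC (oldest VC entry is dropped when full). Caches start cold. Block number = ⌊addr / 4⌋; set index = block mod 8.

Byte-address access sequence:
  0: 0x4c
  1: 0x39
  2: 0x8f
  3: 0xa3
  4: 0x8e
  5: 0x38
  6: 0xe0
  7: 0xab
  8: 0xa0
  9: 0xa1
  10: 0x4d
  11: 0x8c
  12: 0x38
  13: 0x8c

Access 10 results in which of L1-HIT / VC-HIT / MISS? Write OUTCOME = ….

0: 0x4c (blk 19, set 3) → MISS  vc=[]
1: 0x39 (blk 14, set 6) → MISS  vc=[]
2: 0x8f (blk 35, set 3) → MISS  vc=[19]
3: 0xa3 (blk 40, set 0) → MISS  vc=[19]
4: 0x8e (blk 35, set 3) → L1-HIT  vc=[19]
5: 0x38 (blk 14, set 6) → L1-HIT  vc=[19]
6: 0xe0 (blk 56, set 0) → MISS  vc=[19, 40]
7: 0xab (blk 42, set 2) → MISS  vc=[19, 40]
8: 0xa0 (blk 40, set 0) → VC-HIT  vc=[19, 56]
9: 0xa1 (blk 40, set 0) → L1-HIT  vc=[19, 56]
10: 0x4d (blk 19, set 3) → VC-HIT  vc=[35, 56]
11: 0x8c (blk 35, set 3) → VC-HIT  vc=[19, 56]
12: 0x38 (blk 14, set 6) → L1-HIT  vc=[19, 56]
13: 0x8c (blk 35, set 3) → L1-HIT  vc=[19, 56]

OUTCOME = VC-HIT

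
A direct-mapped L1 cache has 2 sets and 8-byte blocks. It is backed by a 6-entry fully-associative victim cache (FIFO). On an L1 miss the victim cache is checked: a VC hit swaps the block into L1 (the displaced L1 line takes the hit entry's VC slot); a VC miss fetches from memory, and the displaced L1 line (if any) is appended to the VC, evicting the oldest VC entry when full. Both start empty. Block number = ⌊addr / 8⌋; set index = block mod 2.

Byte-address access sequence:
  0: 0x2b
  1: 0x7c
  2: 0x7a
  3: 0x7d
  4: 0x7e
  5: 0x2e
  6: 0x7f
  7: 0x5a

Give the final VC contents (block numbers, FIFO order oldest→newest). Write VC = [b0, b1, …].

0: 0x2b (blk 5, set 1) → MISS  vc=[]
1: 0x7c (blk 15, set 1) → MISS  vc=[5]
2: 0x7a (blk 15, set 1) → L1-HIT  vc=[5]
3: 0x7d (blk 15, set 1) → L1-HIT  vc=[5]
4: 0x7e (blk 15, set 1) → L1-HIT  vc=[5]
5: 0x2e (blk 5, set 1) → VC-HIT  vc=[15]
6: 0x7f (blk 15, set 1) → VC-HIT  vc=[5]
7: 0x5a (blk 11, set 1) → MISS  vc=[5, 15]

VC = [5, 15]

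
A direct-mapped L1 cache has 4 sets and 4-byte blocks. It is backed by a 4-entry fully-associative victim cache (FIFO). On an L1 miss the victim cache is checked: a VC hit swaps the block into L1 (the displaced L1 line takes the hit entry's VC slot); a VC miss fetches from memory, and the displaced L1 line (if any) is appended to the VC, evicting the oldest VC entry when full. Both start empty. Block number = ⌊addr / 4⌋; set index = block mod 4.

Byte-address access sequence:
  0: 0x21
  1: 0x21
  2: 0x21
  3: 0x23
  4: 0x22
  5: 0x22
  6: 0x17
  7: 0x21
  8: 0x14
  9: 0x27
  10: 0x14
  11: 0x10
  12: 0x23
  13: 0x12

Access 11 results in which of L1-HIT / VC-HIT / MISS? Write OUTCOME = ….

OUTCOME = MISS

#0 0x21→b8/s0 MISS; vc=[]
#1 0x21→b8/s0 L1-HIT; vc=[]
#2 0x21→b8/s0 L1-HIT; vc=[]
#3 0x23→b8/s0 L1-HIT; vc=[]
#4 0x22→b8/s0 L1-HIT; vc=[]
#5 0x22→b8/s0 L1-HIT; vc=[]
#6 0x17→b5/s1 MISS; vc=[]
#7 0x21→b8/s0 L1-HIT; vc=[]
#8 0x14→b5/s1 L1-HIT; vc=[]
#9 0x27→b9/s1 MISS; vc=[5]
#10 0x14→b5/s1 VC-HIT; vc=[9]
#11 0x10→b4/s0 MISS; vc=[9,8]
#12 0x23→b8/s0 VC-HIT; vc=[9,4]
#13 0x12→b4/s0 VC-HIT; vc=[9,8]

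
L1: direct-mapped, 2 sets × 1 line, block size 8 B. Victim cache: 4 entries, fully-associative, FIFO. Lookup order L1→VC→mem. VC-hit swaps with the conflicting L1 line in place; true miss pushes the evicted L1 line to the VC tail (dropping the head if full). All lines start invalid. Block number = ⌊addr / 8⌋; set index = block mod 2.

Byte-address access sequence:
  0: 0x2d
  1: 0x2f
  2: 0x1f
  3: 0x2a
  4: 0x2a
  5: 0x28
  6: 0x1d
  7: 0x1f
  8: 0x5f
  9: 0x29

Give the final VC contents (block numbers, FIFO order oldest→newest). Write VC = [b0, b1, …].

VC = [11, 3]

0: 0x2d (blk 5, set 1) → MISS  vc=[]
1: 0x2f (blk 5, set 1) → L1-HIT  vc=[]
2: 0x1f (blk 3, set 1) → MISS  vc=[5]
3: 0x2a (blk 5, set 1) → VC-HIT  vc=[3]
4: 0x2a (blk 5, set 1) → L1-HIT  vc=[3]
5: 0x28 (blk 5, set 1) → L1-HIT  vc=[3]
6: 0x1d (blk 3, set 1) → VC-HIT  vc=[5]
7: 0x1f (blk 3, set 1) → L1-HIT  vc=[5]
8: 0x5f (blk 11, set 1) → MISS  vc=[5, 3]
9: 0x29 (blk 5, set 1) → VC-HIT  vc=[11, 3]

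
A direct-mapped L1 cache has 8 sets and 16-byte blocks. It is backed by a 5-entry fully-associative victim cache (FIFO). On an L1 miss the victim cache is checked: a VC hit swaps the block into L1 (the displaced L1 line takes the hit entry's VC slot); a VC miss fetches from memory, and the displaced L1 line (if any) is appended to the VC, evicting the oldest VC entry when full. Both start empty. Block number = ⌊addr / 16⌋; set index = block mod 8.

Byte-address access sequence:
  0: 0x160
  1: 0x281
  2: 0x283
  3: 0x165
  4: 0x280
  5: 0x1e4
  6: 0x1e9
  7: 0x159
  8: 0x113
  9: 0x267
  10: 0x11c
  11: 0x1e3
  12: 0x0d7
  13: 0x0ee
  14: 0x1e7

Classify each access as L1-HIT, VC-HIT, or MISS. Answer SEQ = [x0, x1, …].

SEQ = [MISS, MISS, L1-HIT, L1-HIT, L1-HIT, MISS, L1-HIT, MISS, MISS, MISS, L1-HIT, VC-HIT, MISS, MISS, VC-HIT]

#0 0x160→b22/s6 MISS; vc=[]
#1 0x281→b40/s0 MISS; vc=[]
#2 0x283→b40/s0 L1-HIT; vc=[]
#3 0x165→b22/s6 L1-HIT; vc=[]
#4 0x280→b40/s0 L1-HIT; vc=[]
#5 0x1e4→b30/s6 MISS; vc=[22]
#6 0x1e9→b30/s6 L1-HIT; vc=[22]
#7 0x159→b21/s5 MISS; vc=[22]
#8 0x113→b17/s1 MISS; vc=[22]
#9 0x267→b38/s6 MISS; vc=[22,30]
#10 0x11c→b17/s1 L1-HIT; vc=[22,30]
#11 0x1e3→b30/s6 VC-HIT; vc=[22,38]
#12 0xd7→b13/s5 MISS; vc=[22,38,21]
#13 0xee→b14/s6 MISS; vc=[22,38,21,30]
#14 0x1e7→b30/s6 VC-HIT; vc=[22,38,21,14]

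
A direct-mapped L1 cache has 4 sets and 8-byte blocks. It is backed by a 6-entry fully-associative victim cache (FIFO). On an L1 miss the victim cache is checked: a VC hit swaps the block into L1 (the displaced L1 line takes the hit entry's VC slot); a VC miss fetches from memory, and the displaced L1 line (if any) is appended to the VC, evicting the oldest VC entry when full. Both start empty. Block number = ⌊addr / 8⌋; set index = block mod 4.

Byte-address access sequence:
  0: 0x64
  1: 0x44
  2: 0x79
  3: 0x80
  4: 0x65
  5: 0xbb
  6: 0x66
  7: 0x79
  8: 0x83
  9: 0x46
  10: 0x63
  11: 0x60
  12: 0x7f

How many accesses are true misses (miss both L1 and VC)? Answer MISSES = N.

MISSES = 5

#0 0x64→b12/s0 MISS; vc=[]
#1 0x44→b8/s0 MISS; vc=[12]
#2 0x79→b15/s3 MISS; vc=[12]
#3 0x80→b16/s0 MISS; vc=[12,8]
#4 0x65→b12/s0 VC-HIT; vc=[16,8]
#5 0xbb→b23/s3 MISS; vc=[16,8,15]
#6 0x66→b12/s0 L1-HIT; vc=[16,8,15]
#7 0x79→b15/s3 VC-HIT; vc=[16,8,23]
#8 0x83→b16/s0 VC-HIT; vc=[12,8,23]
#9 0x46→b8/s0 VC-HIT; vc=[12,16,23]
#10 0x63→b12/s0 VC-HIT; vc=[8,16,23]
#11 0x60→b12/s0 L1-HIT; vc=[8,16,23]
#12 0x7f→b15/s3 L1-HIT; vc=[8,16,23]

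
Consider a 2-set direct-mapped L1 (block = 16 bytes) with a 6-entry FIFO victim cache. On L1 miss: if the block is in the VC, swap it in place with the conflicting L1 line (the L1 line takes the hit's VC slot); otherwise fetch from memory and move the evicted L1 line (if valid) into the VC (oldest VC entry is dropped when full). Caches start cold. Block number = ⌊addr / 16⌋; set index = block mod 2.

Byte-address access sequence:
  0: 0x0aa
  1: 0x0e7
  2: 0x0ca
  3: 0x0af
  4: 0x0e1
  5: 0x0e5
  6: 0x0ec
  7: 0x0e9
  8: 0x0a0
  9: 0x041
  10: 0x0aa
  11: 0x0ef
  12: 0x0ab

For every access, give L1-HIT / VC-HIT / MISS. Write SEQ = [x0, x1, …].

  [0] addr=0xaa blk=10 s=0: MISS | VC []
  [1] addr=0xe7 blk=14 s=0: MISS | VC [10]
  [2] addr=0xca blk=12 s=0: MISS | VC [10, 14]
  [3] addr=0xaf blk=10 s=0: VC-HIT | VC [12, 14]
  [4] addr=0xe1 blk=14 s=0: VC-HIT | VC [12, 10]
  [5] addr=0xe5 blk=14 s=0: L1-HIT | VC [12, 10]
  [6] addr=0xec blk=14 s=0: L1-HIT | VC [12, 10]
  [7] addr=0xe9 blk=14 s=0: L1-HIT | VC [12, 10]
  [8] addr=0xa0 blk=10 s=0: VC-HIT | VC [12, 14]
  [9] addr=0x41 blk=4 s=0: MISS | VC [12, 14, 10]
  [10] addr=0xaa blk=10 s=0: VC-HIT | VC [12, 14, 4]
  [11] addr=0xef blk=14 s=0: VC-HIT | VC [12, 10, 4]
  [12] addr=0xab blk=10 s=0: VC-HIT | VC [12, 14, 4]

SEQ = [MISS, MISS, MISS, VC-HIT, VC-HIT, L1-HIT, L1-HIT, L1-HIT, VC-HIT, MISS, VC-HIT, VC-HIT, VC-HIT]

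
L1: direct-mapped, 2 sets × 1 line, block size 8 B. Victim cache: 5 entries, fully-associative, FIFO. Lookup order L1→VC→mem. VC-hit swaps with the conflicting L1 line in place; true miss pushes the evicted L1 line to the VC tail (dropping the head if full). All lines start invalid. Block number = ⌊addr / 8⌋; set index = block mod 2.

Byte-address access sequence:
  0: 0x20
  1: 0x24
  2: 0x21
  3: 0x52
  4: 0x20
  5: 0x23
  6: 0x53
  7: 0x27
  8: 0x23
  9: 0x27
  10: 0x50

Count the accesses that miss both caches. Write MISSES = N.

  [0] addr=0x20 blk=4 s=0: MISS | VC []
  [1] addr=0x24 blk=4 s=0: L1-HIT | VC []
  [2] addr=0x21 blk=4 s=0: L1-HIT | VC []
  [3] addr=0x52 blk=10 s=0: MISS | VC [4]
  [4] addr=0x20 blk=4 s=0: VC-HIT | VC [10]
  [5] addr=0x23 blk=4 s=0: L1-HIT | VC [10]
  [6] addr=0x53 blk=10 s=0: VC-HIT | VC [4]
  [7] addr=0x27 blk=4 s=0: VC-HIT | VC [10]
  [8] addr=0x23 blk=4 s=0: L1-HIT | VC [10]
  [9] addr=0x27 blk=4 s=0: L1-HIT | VC [10]
  [10] addr=0x50 blk=10 s=0: VC-HIT | VC [4]

MISSES = 2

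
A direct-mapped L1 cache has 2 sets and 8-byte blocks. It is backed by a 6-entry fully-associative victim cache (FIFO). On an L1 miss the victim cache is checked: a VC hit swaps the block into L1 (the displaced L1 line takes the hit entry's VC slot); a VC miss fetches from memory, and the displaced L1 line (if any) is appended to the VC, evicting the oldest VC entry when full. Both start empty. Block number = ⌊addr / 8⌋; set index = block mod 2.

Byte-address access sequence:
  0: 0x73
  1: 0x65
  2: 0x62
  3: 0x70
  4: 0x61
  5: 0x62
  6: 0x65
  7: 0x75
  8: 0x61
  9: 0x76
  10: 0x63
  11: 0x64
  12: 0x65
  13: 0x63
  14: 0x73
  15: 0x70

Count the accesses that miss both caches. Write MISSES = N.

MISSES = 2

0: 0x73 (blk 14, set 0) → MISS  vc=[]
1: 0x65 (blk 12, set 0) → MISS  vc=[14]
2: 0x62 (blk 12, set 0) → L1-HIT  vc=[14]
3: 0x70 (blk 14, set 0) → VC-HIT  vc=[12]
4: 0x61 (blk 12, set 0) → VC-HIT  vc=[14]
5: 0x62 (blk 12, set 0) → L1-HIT  vc=[14]
6: 0x65 (blk 12, set 0) → L1-HIT  vc=[14]
7: 0x75 (blk 14, set 0) → VC-HIT  vc=[12]
8: 0x61 (blk 12, set 0) → VC-HIT  vc=[14]
9: 0x76 (blk 14, set 0) → VC-HIT  vc=[12]
10: 0x63 (blk 12, set 0) → VC-HIT  vc=[14]
11: 0x64 (blk 12, set 0) → L1-HIT  vc=[14]
12: 0x65 (blk 12, set 0) → L1-HIT  vc=[14]
13: 0x63 (blk 12, set 0) → L1-HIT  vc=[14]
14: 0x73 (blk 14, set 0) → VC-HIT  vc=[12]
15: 0x70 (blk 14, set 0) → L1-HIT  vc=[12]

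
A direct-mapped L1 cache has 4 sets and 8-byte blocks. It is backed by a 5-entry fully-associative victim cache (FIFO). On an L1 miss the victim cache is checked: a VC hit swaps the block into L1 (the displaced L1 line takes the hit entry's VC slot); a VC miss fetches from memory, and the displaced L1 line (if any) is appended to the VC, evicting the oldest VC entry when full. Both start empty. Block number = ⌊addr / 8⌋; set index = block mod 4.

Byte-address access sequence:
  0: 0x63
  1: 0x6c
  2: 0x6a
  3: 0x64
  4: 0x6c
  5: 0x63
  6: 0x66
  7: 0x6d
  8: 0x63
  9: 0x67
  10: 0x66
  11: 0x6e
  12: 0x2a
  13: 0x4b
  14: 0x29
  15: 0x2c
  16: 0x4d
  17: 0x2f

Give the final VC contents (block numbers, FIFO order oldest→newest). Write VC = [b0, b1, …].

#0 0x63→b12/s0 MISS; vc=[]
#1 0x6c→b13/s1 MISS; vc=[]
#2 0x6a→b13/s1 L1-HIT; vc=[]
#3 0x64→b12/s0 L1-HIT; vc=[]
#4 0x6c→b13/s1 L1-HIT; vc=[]
#5 0x63→b12/s0 L1-HIT; vc=[]
#6 0x66→b12/s0 L1-HIT; vc=[]
#7 0x6d→b13/s1 L1-HIT; vc=[]
#8 0x63→b12/s0 L1-HIT; vc=[]
#9 0x67→b12/s0 L1-HIT; vc=[]
#10 0x66→b12/s0 L1-HIT; vc=[]
#11 0x6e→b13/s1 L1-HIT; vc=[]
#12 0x2a→b5/s1 MISS; vc=[13]
#13 0x4b→b9/s1 MISS; vc=[13,5]
#14 0x29→b5/s1 VC-HIT; vc=[13,9]
#15 0x2c→b5/s1 L1-HIT; vc=[13,9]
#16 0x4d→b9/s1 VC-HIT; vc=[13,5]
#17 0x2f→b5/s1 VC-HIT; vc=[13,9]

VC = [13, 9]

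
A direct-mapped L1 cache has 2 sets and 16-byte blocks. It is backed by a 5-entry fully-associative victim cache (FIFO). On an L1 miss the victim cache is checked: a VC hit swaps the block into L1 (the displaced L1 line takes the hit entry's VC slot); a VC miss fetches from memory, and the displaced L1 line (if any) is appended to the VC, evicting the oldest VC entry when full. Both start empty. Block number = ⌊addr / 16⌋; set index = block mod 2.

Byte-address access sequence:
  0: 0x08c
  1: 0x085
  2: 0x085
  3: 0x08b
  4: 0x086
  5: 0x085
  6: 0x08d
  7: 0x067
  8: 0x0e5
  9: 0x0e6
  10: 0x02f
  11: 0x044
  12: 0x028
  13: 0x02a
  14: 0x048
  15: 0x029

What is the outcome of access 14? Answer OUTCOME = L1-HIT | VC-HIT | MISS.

OUTCOME = VC-HIT

#0 0x8c→b8/s0 MISS; vc=[]
#1 0x85→b8/s0 L1-HIT; vc=[]
#2 0x85→b8/s0 L1-HIT; vc=[]
#3 0x8b→b8/s0 L1-HIT; vc=[]
#4 0x86→b8/s0 L1-HIT; vc=[]
#5 0x85→b8/s0 L1-HIT; vc=[]
#6 0x8d→b8/s0 L1-HIT; vc=[]
#7 0x67→b6/s0 MISS; vc=[8]
#8 0xe5→b14/s0 MISS; vc=[8,6]
#9 0xe6→b14/s0 L1-HIT; vc=[8,6]
#10 0x2f→b2/s0 MISS; vc=[8,6,14]
#11 0x44→b4/s0 MISS; vc=[8,6,14,2]
#12 0x28→b2/s0 VC-HIT; vc=[8,6,14,4]
#13 0x2a→b2/s0 L1-HIT; vc=[8,6,14,4]
#14 0x48→b4/s0 VC-HIT; vc=[8,6,14,2]
#15 0x29→b2/s0 VC-HIT; vc=[8,6,14,4]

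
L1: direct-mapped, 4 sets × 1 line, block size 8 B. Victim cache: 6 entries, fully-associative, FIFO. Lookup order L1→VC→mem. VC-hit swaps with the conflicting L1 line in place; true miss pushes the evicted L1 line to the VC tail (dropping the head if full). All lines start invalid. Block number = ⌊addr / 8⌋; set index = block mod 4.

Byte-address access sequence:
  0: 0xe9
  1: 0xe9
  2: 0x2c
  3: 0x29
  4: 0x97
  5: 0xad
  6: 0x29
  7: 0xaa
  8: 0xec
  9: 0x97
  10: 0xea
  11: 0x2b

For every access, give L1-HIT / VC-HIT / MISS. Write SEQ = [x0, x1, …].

SEQ = [MISS, L1-HIT, MISS, L1-HIT, MISS, MISS, VC-HIT, VC-HIT, VC-HIT, L1-HIT, L1-HIT, VC-HIT]

#0 0xe9→b29/s1 MISS; vc=[]
#1 0xe9→b29/s1 L1-HIT; vc=[]
#2 0x2c→b5/s1 MISS; vc=[29]
#3 0x29→b5/s1 L1-HIT; vc=[29]
#4 0x97→b18/s2 MISS; vc=[29]
#5 0xad→b21/s1 MISS; vc=[29,5]
#6 0x29→b5/s1 VC-HIT; vc=[29,21]
#7 0xaa→b21/s1 VC-HIT; vc=[29,5]
#8 0xec→b29/s1 VC-HIT; vc=[21,5]
#9 0x97→b18/s2 L1-HIT; vc=[21,5]
#10 0xea→b29/s1 L1-HIT; vc=[21,5]
#11 0x2b→b5/s1 VC-HIT; vc=[21,29]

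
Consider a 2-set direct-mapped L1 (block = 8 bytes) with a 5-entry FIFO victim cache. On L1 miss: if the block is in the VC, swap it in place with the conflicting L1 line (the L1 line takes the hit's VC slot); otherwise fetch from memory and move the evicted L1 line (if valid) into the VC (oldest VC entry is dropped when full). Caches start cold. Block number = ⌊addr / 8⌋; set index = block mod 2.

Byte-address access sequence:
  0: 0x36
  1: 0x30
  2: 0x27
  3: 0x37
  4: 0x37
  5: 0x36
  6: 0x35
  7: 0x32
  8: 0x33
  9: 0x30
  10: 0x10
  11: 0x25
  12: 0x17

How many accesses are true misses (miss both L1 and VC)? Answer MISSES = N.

MISSES = 3

0: 0x36 (blk 6, set 0) → MISS  vc=[]
1: 0x30 (blk 6, set 0) → L1-HIT  vc=[]
2: 0x27 (blk 4, set 0) → MISS  vc=[6]
3: 0x37 (blk 6, set 0) → VC-HIT  vc=[4]
4: 0x37 (blk 6, set 0) → L1-HIT  vc=[4]
5: 0x36 (blk 6, set 0) → L1-HIT  vc=[4]
6: 0x35 (blk 6, set 0) → L1-HIT  vc=[4]
7: 0x32 (blk 6, set 0) → L1-HIT  vc=[4]
8: 0x33 (blk 6, set 0) → L1-HIT  vc=[4]
9: 0x30 (blk 6, set 0) → L1-HIT  vc=[4]
10: 0x10 (blk 2, set 0) → MISS  vc=[4, 6]
11: 0x25 (blk 4, set 0) → VC-HIT  vc=[2, 6]
12: 0x17 (blk 2, set 0) → VC-HIT  vc=[4, 6]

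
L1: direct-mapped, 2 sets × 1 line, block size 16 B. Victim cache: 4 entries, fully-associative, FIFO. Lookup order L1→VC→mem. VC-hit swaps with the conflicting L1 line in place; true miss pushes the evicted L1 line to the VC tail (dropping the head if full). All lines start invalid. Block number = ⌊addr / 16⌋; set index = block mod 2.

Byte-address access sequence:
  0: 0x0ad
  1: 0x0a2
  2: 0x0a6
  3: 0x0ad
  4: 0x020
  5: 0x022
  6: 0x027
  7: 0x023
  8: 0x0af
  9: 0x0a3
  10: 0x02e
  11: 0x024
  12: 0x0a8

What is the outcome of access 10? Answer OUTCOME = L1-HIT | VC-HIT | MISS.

OUTCOME = VC-HIT

0: 0xad (blk 10, set 0) → MISS  vc=[]
1: 0xa2 (blk 10, set 0) → L1-HIT  vc=[]
2: 0xa6 (blk 10, set 0) → L1-HIT  vc=[]
3: 0xad (blk 10, set 0) → L1-HIT  vc=[]
4: 0x20 (blk 2, set 0) → MISS  vc=[10]
5: 0x22 (blk 2, set 0) → L1-HIT  vc=[10]
6: 0x27 (blk 2, set 0) → L1-HIT  vc=[10]
7: 0x23 (blk 2, set 0) → L1-HIT  vc=[10]
8: 0xaf (blk 10, set 0) → VC-HIT  vc=[2]
9: 0xa3 (blk 10, set 0) → L1-HIT  vc=[2]
10: 0x2e (blk 2, set 0) → VC-HIT  vc=[10]
11: 0x24 (blk 2, set 0) → L1-HIT  vc=[10]
12: 0xa8 (blk 10, set 0) → VC-HIT  vc=[2]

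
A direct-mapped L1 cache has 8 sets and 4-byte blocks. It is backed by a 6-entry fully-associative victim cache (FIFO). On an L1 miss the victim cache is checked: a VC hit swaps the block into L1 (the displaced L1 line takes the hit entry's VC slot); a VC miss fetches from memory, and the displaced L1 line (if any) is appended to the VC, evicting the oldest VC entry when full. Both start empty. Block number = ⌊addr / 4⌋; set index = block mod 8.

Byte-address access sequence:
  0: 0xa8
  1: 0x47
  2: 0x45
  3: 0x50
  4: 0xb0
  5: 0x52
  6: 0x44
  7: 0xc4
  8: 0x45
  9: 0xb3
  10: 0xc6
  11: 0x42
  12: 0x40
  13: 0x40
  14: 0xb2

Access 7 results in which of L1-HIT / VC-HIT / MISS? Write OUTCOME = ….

OUTCOME = MISS

0: 0xa8 (blk 42, set 2) → MISS  vc=[]
1: 0x47 (blk 17, set 1) → MISS  vc=[]
2: 0x45 (blk 17, set 1) → L1-HIT  vc=[]
3: 0x50 (blk 20, set 4) → MISS  vc=[]
4: 0xb0 (blk 44, set 4) → MISS  vc=[20]
5: 0x52 (blk 20, set 4) → VC-HIT  vc=[44]
6: 0x44 (blk 17, set 1) → L1-HIT  vc=[44]
7: 0xc4 (blk 49, set 1) → MISS  vc=[44, 17]
8: 0x45 (blk 17, set 1) → VC-HIT  vc=[44, 49]
9: 0xb3 (blk 44, set 4) → VC-HIT  vc=[20, 49]
10: 0xc6 (blk 49, set 1) → VC-HIT  vc=[20, 17]
11: 0x42 (blk 16, set 0) → MISS  vc=[20, 17]
12: 0x40 (blk 16, set 0) → L1-HIT  vc=[20, 17]
13: 0x40 (blk 16, set 0) → L1-HIT  vc=[20, 17]
14: 0xb2 (blk 44, set 4) → L1-HIT  vc=[20, 17]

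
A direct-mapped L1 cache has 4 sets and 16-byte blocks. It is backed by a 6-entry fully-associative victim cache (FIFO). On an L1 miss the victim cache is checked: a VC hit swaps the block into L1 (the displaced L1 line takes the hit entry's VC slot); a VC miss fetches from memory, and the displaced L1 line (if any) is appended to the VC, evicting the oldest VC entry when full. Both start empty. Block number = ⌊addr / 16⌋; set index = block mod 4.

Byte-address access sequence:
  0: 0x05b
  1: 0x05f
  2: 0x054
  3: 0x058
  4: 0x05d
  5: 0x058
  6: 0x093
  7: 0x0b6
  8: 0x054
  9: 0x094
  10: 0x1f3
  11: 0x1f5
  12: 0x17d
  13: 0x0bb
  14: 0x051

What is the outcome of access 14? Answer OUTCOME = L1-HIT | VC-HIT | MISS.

OUTCOME = VC-HIT

#0 0x5b→b5/s1 MISS; vc=[]
#1 0x5f→b5/s1 L1-HIT; vc=[]
#2 0x54→b5/s1 L1-HIT; vc=[]
#3 0x58→b5/s1 L1-HIT; vc=[]
#4 0x5d→b5/s1 L1-HIT; vc=[]
#5 0x58→b5/s1 L1-HIT; vc=[]
#6 0x93→b9/s1 MISS; vc=[5]
#7 0xb6→b11/s3 MISS; vc=[5]
#8 0x54→b5/s1 VC-HIT; vc=[9]
#9 0x94→b9/s1 VC-HIT; vc=[5]
#10 0x1f3→b31/s3 MISS; vc=[5,11]
#11 0x1f5→b31/s3 L1-HIT; vc=[5,11]
#12 0x17d→b23/s3 MISS; vc=[5,11,31]
#13 0xbb→b11/s3 VC-HIT; vc=[5,23,31]
#14 0x51→b5/s1 VC-HIT; vc=[9,23,31]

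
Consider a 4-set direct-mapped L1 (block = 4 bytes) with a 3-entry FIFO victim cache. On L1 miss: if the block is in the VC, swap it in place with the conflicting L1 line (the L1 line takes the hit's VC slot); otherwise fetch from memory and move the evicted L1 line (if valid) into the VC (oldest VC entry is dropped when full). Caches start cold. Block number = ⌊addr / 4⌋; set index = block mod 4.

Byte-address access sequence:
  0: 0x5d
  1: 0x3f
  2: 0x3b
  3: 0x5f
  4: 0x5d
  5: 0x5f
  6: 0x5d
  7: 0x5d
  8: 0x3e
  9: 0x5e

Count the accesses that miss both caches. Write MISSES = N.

MISSES = 3

#0 0x5d→b23/s3 MISS; vc=[]
#1 0x3f→b15/s3 MISS; vc=[23]
#2 0x3b→b14/s2 MISS; vc=[23]
#3 0x5f→b23/s3 VC-HIT; vc=[15]
#4 0x5d→b23/s3 L1-HIT; vc=[15]
#5 0x5f→b23/s3 L1-HIT; vc=[15]
#6 0x5d→b23/s3 L1-HIT; vc=[15]
#7 0x5d→b23/s3 L1-HIT; vc=[15]
#8 0x3e→b15/s3 VC-HIT; vc=[23]
#9 0x5e→b23/s3 VC-HIT; vc=[15]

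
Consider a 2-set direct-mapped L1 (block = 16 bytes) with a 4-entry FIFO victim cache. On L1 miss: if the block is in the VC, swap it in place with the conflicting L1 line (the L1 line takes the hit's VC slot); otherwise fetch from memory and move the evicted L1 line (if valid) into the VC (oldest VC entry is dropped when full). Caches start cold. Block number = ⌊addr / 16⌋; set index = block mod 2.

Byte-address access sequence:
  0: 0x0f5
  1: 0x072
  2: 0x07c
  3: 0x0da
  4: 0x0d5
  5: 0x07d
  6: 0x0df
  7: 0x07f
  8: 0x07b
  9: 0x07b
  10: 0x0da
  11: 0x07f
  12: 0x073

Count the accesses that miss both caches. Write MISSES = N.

  [0] addr=0xf5 blk=15 s=1: MISS | VC []
  [1] addr=0x72 blk=7 s=1: MISS | VC [15]
  [2] addr=0x7c blk=7 s=1: L1-HIT | VC [15]
  [3] addr=0xda blk=13 s=1: MISS | VC [15, 7]
  [4] addr=0xd5 blk=13 s=1: L1-HIT | VC [15, 7]
  [5] addr=0x7d blk=7 s=1: VC-HIT | VC [15, 13]
  [6] addr=0xdf blk=13 s=1: VC-HIT | VC [15, 7]
  [7] addr=0x7f blk=7 s=1: VC-HIT | VC [15, 13]
  [8] addr=0x7b blk=7 s=1: L1-HIT | VC [15, 13]
  [9] addr=0x7b blk=7 s=1: L1-HIT | VC [15, 13]
  [10] addr=0xda blk=13 s=1: VC-HIT | VC [15, 7]
  [11] addr=0x7f blk=7 s=1: VC-HIT | VC [15, 13]
  [12] addr=0x73 blk=7 s=1: L1-HIT | VC [15, 13]

MISSES = 3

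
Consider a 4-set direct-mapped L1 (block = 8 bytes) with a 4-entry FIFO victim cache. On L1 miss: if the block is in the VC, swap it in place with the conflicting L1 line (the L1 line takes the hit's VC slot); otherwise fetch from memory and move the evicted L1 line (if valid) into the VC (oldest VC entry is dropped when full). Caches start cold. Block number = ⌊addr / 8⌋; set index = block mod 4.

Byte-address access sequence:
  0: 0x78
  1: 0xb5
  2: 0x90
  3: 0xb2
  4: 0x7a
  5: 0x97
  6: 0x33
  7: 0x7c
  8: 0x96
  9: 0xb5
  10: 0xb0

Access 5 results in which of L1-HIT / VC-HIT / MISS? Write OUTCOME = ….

  [0] addr=0x78 blk=15 s=3: MISS | VC []
  [1] addr=0xb5 blk=22 s=2: MISS | VC []
  [2] addr=0x90 blk=18 s=2: MISS | VC [22]
  [3] addr=0xb2 blk=22 s=2: VC-HIT | VC [18]
  [4] addr=0x7a blk=15 s=3: L1-HIT | VC [18]
  [5] addr=0x97 blk=18 s=2: VC-HIT | VC [22]
  [6] addr=0x33 blk=6 s=2: MISS | VC [22, 18]
  [7] addr=0x7c blk=15 s=3: L1-HIT | VC [22, 18]
  [8] addr=0x96 blk=18 s=2: VC-HIT | VC [22, 6]
  [9] addr=0xb5 blk=22 s=2: VC-HIT | VC [18, 6]
  [10] addr=0xb0 blk=22 s=2: L1-HIT | VC [18, 6]

OUTCOME = VC-HIT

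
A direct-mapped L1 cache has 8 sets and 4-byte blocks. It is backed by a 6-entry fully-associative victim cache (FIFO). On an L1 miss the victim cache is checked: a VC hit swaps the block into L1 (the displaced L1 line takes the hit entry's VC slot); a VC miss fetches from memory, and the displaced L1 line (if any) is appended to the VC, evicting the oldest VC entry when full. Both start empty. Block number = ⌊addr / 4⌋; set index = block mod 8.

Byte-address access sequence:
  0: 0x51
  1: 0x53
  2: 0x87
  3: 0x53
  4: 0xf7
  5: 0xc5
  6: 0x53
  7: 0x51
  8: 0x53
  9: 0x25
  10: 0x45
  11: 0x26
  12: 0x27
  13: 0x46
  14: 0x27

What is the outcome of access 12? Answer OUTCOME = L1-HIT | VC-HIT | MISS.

OUTCOME = L1-HIT

#0 0x51→b20/s4 MISS; vc=[]
#1 0x53→b20/s4 L1-HIT; vc=[]
#2 0x87→b33/s1 MISS; vc=[]
#3 0x53→b20/s4 L1-HIT; vc=[]
#4 0xf7→b61/s5 MISS; vc=[]
#5 0xc5→b49/s1 MISS; vc=[33]
#6 0x53→b20/s4 L1-HIT; vc=[33]
#7 0x51→b20/s4 L1-HIT; vc=[33]
#8 0x53→b20/s4 L1-HIT; vc=[33]
#9 0x25→b9/s1 MISS; vc=[33,49]
#10 0x45→b17/s1 MISS; vc=[33,49,9]
#11 0x26→b9/s1 VC-HIT; vc=[33,49,17]
#12 0x27→b9/s1 L1-HIT; vc=[33,49,17]
#13 0x46→b17/s1 VC-HIT; vc=[33,49,9]
#14 0x27→b9/s1 VC-HIT; vc=[33,49,17]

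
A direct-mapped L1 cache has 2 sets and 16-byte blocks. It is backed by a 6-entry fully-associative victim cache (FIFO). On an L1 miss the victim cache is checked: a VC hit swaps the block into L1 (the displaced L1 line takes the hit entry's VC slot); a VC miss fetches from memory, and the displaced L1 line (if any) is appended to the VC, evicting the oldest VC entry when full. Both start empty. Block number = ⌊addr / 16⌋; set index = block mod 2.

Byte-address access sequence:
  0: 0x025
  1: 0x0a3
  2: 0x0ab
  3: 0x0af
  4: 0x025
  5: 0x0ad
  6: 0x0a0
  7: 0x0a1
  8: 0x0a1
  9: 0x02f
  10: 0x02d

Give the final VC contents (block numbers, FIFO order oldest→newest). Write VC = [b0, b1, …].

VC = [10]

  [0] addr=0x25 blk=2 s=0: MISS | VC []
  [1] addr=0xa3 blk=10 s=0: MISS | VC [2]
  [2] addr=0xab blk=10 s=0: L1-HIT | VC [2]
  [3] addr=0xaf blk=10 s=0: L1-HIT | VC [2]
  [4] addr=0x25 blk=2 s=0: VC-HIT | VC [10]
  [5] addr=0xad blk=10 s=0: VC-HIT | VC [2]
  [6] addr=0xa0 blk=10 s=0: L1-HIT | VC [2]
  [7] addr=0xa1 blk=10 s=0: L1-HIT | VC [2]
  [8] addr=0xa1 blk=10 s=0: L1-HIT | VC [2]
  [9] addr=0x2f blk=2 s=0: VC-HIT | VC [10]
  [10] addr=0x2d blk=2 s=0: L1-HIT | VC [10]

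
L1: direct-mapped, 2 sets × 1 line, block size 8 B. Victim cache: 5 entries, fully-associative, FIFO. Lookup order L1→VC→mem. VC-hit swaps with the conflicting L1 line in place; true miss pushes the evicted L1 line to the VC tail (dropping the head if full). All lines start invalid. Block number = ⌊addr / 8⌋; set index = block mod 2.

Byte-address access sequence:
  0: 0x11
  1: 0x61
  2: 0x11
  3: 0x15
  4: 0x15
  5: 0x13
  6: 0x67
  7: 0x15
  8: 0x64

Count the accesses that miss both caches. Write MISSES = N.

0: 0x11 (blk 2, set 0) → MISS  vc=[]
1: 0x61 (blk 12, set 0) → MISS  vc=[2]
2: 0x11 (blk 2, set 0) → VC-HIT  vc=[12]
3: 0x15 (blk 2, set 0) → L1-HIT  vc=[12]
4: 0x15 (blk 2, set 0) → L1-HIT  vc=[12]
5: 0x13 (blk 2, set 0) → L1-HIT  vc=[12]
6: 0x67 (blk 12, set 0) → VC-HIT  vc=[2]
7: 0x15 (blk 2, set 0) → VC-HIT  vc=[12]
8: 0x64 (blk 12, set 0) → VC-HIT  vc=[2]

MISSES = 2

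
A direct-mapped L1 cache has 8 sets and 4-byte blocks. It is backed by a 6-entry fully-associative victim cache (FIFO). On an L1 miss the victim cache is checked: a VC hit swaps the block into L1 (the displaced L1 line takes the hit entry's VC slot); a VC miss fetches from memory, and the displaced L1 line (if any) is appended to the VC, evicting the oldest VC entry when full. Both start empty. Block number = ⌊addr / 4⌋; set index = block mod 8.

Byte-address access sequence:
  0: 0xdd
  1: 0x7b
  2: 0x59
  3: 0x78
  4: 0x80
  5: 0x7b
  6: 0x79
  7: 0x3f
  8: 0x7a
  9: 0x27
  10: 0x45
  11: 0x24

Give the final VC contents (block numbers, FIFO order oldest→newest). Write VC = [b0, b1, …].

  [0] addr=0xdd blk=55 s=7: MISS | VC []
  [1] addr=0x7b blk=30 s=6: MISS | VC []
  [2] addr=0x59 blk=22 s=6: MISS | VC [30]
  [3] addr=0x78 blk=30 s=6: VC-HIT | VC [22]
  [4] addr=0x80 blk=32 s=0: MISS | VC [22]
  [5] addr=0x7b blk=30 s=6: L1-HIT | VC [22]
  [6] addr=0x79 blk=30 s=6: L1-HIT | VC [22]
  [7] addr=0x3f blk=15 s=7: MISS | VC [22, 55]
  [8] addr=0x7a blk=30 s=6: L1-HIT | VC [22, 55]
  [9] addr=0x27 blk=9 s=1: MISS | VC [22, 55]
  [10] addr=0x45 blk=17 s=1: MISS | VC [22, 55, 9]
  [11] addr=0x24 blk=9 s=1: VC-HIT | VC [22, 55, 17]

VC = [22, 55, 17]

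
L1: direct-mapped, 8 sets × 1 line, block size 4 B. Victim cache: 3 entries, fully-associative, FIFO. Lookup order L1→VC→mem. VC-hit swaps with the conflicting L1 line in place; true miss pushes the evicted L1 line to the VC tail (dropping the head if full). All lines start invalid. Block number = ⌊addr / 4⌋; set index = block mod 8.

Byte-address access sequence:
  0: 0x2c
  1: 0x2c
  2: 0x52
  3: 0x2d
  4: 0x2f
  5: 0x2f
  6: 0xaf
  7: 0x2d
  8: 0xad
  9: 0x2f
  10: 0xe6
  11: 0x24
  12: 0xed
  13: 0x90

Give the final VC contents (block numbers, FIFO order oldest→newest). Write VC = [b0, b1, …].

#0 0x2c→b11/s3 MISS; vc=[]
#1 0x2c→b11/s3 L1-HIT; vc=[]
#2 0x52→b20/s4 MISS; vc=[]
#3 0x2d→b11/s3 L1-HIT; vc=[]
#4 0x2f→b11/s3 L1-HIT; vc=[]
#5 0x2f→b11/s3 L1-HIT; vc=[]
#6 0xaf→b43/s3 MISS; vc=[11]
#7 0x2d→b11/s3 VC-HIT; vc=[43]
#8 0xad→b43/s3 VC-HIT; vc=[11]
#9 0x2f→b11/s3 VC-HIT; vc=[43]
#10 0xe6→b57/s1 MISS; vc=[43]
#11 0x24→b9/s1 MISS; vc=[43,57]
#12 0xed→b59/s3 MISS; vc=[43,57,11]
#13 0x90→b36/s4 MISS; vc=[57,11,20]

VC = [57, 11, 20]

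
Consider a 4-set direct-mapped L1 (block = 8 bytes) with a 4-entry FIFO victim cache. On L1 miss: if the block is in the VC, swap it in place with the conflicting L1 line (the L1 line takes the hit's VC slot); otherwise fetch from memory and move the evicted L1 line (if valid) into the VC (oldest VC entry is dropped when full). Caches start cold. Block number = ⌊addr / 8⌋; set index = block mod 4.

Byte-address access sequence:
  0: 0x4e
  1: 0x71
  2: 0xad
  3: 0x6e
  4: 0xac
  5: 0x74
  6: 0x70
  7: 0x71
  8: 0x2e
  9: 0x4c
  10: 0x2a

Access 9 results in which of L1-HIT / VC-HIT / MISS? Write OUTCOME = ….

#0 0x4e→b9/s1 MISS; vc=[]
#1 0x71→b14/s2 MISS; vc=[]
#2 0xad→b21/s1 MISS; vc=[9]
#3 0x6e→b13/s1 MISS; vc=[9,21]
#4 0xac→b21/s1 VC-HIT; vc=[9,13]
#5 0x74→b14/s2 L1-HIT; vc=[9,13]
#6 0x70→b14/s2 L1-HIT; vc=[9,13]
#7 0x71→b14/s2 L1-HIT; vc=[9,13]
#8 0x2e→b5/s1 MISS; vc=[9,13,21]
#9 0x4c→b9/s1 VC-HIT; vc=[5,13,21]
#10 0x2a→b5/s1 VC-HIT; vc=[9,13,21]

OUTCOME = VC-HIT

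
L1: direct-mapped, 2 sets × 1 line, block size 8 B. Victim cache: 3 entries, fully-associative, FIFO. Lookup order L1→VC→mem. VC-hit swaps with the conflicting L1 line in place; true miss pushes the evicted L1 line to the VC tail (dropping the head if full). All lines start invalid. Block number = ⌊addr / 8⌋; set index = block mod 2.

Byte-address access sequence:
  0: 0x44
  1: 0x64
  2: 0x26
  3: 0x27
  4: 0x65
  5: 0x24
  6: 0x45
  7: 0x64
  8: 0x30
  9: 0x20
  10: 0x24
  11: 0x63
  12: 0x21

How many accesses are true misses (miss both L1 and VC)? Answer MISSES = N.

MISSES = 4

0: 0x44 (blk 8, set 0) → MISS  vc=[]
1: 0x64 (blk 12, set 0) → MISS  vc=[8]
2: 0x26 (blk 4, set 0) → MISS  vc=[8, 12]
3: 0x27 (blk 4, set 0) → L1-HIT  vc=[8, 12]
4: 0x65 (blk 12, set 0) → VC-HIT  vc=[8, 4]
5: 0x24 (blk 4, set 0) → VC-HIT  vc=[8, 12]
6: 0x45 (blk 8, set 0) → VC-HIT  vc=[4, 12]
7: 0x64 (blk 12, set 0) → VC-HIT  vc=[4, 8]
8: 0x30 (blk 6, set 0) → MISS  vc=[4, 8, 12]
9: 0x20 (blk 4, set 0) → VC-HIT  vc=[6, 8, 12]
10: 0x24 (blk 4, set 0) → L1-HIT  vc=[6, 8, 12]
11: 0x63 (blk 12, set 0) → VC-HIT  vc=[6, 8, 4]
12: 0x21 (blk 4, set 0) → VC-HIT  vc=[6, 8, 12]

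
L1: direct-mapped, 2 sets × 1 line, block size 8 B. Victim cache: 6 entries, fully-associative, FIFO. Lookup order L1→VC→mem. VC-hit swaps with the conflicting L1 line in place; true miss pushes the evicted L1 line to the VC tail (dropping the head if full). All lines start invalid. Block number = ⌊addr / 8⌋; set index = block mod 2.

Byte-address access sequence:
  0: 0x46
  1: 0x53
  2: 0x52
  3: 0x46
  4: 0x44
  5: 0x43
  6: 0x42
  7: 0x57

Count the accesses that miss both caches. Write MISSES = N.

MISSES = 2

  [0] addr=0x46 blk=8 s=0: MISS | VC []
  [1] addr=0x53 blk=10 s=0: MISS | VC [8]
  [2] addr=0x52 blk=10 s=0: L1-HIT | VC [8]
  [3] addr=0x46 blk=8 s=0: VC-HIT | VC [10]
  [4] addr=0x44 blk=8 s=0: L1-HIT | VC [10]
  [5] addr=0x43 blk=8 s=0: L1-HIT | VC [10]
  [6] addr=0x42 blk=8 s=0: L1-HIT | VC [10]
  [7] addr=0x57 blk=10 s=0: VC-HIT | VC [8]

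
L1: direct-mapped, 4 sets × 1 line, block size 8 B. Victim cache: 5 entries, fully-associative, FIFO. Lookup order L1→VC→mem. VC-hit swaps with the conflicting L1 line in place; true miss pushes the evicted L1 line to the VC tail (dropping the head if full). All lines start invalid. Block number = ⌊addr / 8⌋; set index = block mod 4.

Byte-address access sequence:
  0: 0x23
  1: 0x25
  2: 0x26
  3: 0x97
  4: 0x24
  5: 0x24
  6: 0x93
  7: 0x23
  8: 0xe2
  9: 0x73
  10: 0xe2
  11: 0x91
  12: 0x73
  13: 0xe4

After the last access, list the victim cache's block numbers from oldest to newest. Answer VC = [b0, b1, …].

#0 0x23→b4/s0 MISS; vc=[]
#1 0x25→b4/s0 L1-HIT; vc=[]
#2 0x26→b4/s0 L1-HIT; vc=[]
#3 0x97→b18/s2 MISS; vc=[]
#4 0x24→b4/s0 L1-HIT; vc=[]
#5 0x24→b4/s0 L1-HIT; vc=[]
#6 0x93→b18/s2 L1-HIT; vc=[]
#7 0x23→b4/s0 L1-HIT; vc=[]
#8 0xe2→b28/s0 MISS; vc=[4]
#9 0x73→b14/s2 MISS; vc=[4,18]
#10 0xe2→b28/s0 L1-HIT; vc=[4,18]
#11 0x91→b18/s2 VC-HIT; vc=[4,14]
#12 0x73→b14/s2 VC-HIT; vc=[4,18]
#13 0xe4→b28/s0 L1-HIT; vc=[4,18]

VC = [4, 18]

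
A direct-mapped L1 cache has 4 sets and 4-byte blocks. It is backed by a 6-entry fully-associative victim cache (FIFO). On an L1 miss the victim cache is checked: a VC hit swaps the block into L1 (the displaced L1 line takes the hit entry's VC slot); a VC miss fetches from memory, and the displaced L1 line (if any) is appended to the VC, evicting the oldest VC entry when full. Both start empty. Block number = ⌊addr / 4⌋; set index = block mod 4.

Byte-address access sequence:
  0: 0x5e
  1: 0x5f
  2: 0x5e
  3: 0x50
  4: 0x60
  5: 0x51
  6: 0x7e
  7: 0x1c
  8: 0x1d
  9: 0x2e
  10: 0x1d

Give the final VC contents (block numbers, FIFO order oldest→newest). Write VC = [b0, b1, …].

VC = [24, 23, 31, 11]

#0 0x5e→b23/s3 MISS; vc=[]
#1 0x5f→b23/s3 L1-HIT; vc=[]
#2 0x5e→b23/s3 L1-HIT; vc=[]
#3 0x50→b20/s0 MISS; vc=[]
#4 0x60→b24/s0 MISS; vc=[20]
#5 0x51→b20/s0 VC-HIT; vc=[24]
#6 0x7e→b31/s3 MISS; vc=[24,23]
#7 0x1c→b7/s3 MISS; vc=[24,23,31]
#8 0x1d→b7/s3 L1-HIT; vc=[24,23,31]
#9 0x2e→b11/s3 MISS; vc=[24,23,31,7]
#10 0x1d→b7/s3 VC-HIT; vc=[24,23,31,11]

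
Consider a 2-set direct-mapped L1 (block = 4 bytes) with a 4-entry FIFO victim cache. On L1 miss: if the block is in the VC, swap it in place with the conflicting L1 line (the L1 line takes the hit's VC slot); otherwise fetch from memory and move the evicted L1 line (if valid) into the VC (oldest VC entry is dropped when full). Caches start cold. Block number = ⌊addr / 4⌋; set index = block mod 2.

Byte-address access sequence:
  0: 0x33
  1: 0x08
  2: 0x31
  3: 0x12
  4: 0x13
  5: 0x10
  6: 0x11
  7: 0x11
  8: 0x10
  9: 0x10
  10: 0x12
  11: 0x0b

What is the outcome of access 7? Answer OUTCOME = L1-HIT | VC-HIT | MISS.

#0 0x33→b12/s0 MISS; vc=[]
#1 0x8→b2/s0 MISS; vc=[12]
#2 0x31→b12/s0 VC-HIT; vc=[2]
#3 0x12→b4/s0 MISS; vc=[2,12]
#4 0x13→b4/s0 L1-HIT; vc=[2,12]
#5 0x10→b4/s0 L1-HIT; vc=[2,12]
#6 0x11→b4/s0 L1-HIT; vc=[2,12]
#7 0x11→b4/s0 L1-HIT; vc=[2,12]
#8 0x10→b4/s0 L1-HIT; vc=[2,12]
#9 0x10→b4/s0 L1-HIT; vc=[2,12]
#10 0x12→b4/s0 L1-HIT; vc=[2,12]
#11 0xb→b2/s0 VC-HIT; vc=[4,12]

OUTCOME = L1-HIT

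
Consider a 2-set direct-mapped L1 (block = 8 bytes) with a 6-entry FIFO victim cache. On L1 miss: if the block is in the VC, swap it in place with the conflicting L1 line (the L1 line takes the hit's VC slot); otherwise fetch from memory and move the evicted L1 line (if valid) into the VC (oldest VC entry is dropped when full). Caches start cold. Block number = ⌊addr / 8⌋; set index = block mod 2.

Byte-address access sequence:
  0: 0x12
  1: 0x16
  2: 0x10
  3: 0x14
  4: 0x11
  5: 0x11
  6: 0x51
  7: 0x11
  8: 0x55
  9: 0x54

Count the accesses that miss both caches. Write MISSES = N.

#0 0x12→b2/s0 MISS; vc=[]
#1 0x16→b2/s0 L1-HIT; vc=[]
#2 0x10→b2/s0 L1-HIT; vc=[]
#3 0x14→b2/s0 L1-HIT; vc=[]
#4 0x11→b2/s0 L1-HIT; vc=[]
#5 0x11→b2/s0 L1-HIT; vc=[]
#6 0x51→b10/s0 MISS; vc=[2]
#7 0x11→b2/s0 VC-HIT; vc=[10]
#8 0x55→b10/s0 VC-HIT; vc=[2]
#9 0x54→b10/s0 L1-HIT; vc=[2]

MISSES = 2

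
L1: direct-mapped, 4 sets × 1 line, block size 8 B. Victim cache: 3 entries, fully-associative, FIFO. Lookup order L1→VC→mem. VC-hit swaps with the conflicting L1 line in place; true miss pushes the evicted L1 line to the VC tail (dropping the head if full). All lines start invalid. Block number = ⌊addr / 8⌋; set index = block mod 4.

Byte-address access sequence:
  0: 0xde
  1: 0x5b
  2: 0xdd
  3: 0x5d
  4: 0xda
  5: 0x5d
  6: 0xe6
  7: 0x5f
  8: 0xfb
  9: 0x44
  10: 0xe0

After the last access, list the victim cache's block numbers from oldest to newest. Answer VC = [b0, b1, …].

  [0] addr=0xde blk=27 s=3: MISS | VC []
  [1] addr=0x5b blk=11 s=3: MISS | VC [27]
  [2] addr=0xdd blk=27 s=3: VC-HIT | VC [11]
  [3] addr=0x5d blk=11 s=3: VC-HIT | VC [27]
  [4] addr=0xda blk=27 s=3: VC-HIT | VC [11]
  [5] addr=0x5d blk=11 s=3: VC-HIT | VC [27]
  [6] addr=0xe6 blk=28 s=0: MISS | VC [27]
  [7] addr=0x5f blk=11 s=3: L1-HIT | VC [27]
  [8] addr=0xfb blk=31 s=3: MISS | VC [27, 11]
  [9] addr=0x44 blk=8 s=0: MISS | VC [27, 11, 28]
  [10] addr=0xe0 blk=28 s=0: VC-HIT | VC [27, 11, 8]

VC = [27, 11, 8]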